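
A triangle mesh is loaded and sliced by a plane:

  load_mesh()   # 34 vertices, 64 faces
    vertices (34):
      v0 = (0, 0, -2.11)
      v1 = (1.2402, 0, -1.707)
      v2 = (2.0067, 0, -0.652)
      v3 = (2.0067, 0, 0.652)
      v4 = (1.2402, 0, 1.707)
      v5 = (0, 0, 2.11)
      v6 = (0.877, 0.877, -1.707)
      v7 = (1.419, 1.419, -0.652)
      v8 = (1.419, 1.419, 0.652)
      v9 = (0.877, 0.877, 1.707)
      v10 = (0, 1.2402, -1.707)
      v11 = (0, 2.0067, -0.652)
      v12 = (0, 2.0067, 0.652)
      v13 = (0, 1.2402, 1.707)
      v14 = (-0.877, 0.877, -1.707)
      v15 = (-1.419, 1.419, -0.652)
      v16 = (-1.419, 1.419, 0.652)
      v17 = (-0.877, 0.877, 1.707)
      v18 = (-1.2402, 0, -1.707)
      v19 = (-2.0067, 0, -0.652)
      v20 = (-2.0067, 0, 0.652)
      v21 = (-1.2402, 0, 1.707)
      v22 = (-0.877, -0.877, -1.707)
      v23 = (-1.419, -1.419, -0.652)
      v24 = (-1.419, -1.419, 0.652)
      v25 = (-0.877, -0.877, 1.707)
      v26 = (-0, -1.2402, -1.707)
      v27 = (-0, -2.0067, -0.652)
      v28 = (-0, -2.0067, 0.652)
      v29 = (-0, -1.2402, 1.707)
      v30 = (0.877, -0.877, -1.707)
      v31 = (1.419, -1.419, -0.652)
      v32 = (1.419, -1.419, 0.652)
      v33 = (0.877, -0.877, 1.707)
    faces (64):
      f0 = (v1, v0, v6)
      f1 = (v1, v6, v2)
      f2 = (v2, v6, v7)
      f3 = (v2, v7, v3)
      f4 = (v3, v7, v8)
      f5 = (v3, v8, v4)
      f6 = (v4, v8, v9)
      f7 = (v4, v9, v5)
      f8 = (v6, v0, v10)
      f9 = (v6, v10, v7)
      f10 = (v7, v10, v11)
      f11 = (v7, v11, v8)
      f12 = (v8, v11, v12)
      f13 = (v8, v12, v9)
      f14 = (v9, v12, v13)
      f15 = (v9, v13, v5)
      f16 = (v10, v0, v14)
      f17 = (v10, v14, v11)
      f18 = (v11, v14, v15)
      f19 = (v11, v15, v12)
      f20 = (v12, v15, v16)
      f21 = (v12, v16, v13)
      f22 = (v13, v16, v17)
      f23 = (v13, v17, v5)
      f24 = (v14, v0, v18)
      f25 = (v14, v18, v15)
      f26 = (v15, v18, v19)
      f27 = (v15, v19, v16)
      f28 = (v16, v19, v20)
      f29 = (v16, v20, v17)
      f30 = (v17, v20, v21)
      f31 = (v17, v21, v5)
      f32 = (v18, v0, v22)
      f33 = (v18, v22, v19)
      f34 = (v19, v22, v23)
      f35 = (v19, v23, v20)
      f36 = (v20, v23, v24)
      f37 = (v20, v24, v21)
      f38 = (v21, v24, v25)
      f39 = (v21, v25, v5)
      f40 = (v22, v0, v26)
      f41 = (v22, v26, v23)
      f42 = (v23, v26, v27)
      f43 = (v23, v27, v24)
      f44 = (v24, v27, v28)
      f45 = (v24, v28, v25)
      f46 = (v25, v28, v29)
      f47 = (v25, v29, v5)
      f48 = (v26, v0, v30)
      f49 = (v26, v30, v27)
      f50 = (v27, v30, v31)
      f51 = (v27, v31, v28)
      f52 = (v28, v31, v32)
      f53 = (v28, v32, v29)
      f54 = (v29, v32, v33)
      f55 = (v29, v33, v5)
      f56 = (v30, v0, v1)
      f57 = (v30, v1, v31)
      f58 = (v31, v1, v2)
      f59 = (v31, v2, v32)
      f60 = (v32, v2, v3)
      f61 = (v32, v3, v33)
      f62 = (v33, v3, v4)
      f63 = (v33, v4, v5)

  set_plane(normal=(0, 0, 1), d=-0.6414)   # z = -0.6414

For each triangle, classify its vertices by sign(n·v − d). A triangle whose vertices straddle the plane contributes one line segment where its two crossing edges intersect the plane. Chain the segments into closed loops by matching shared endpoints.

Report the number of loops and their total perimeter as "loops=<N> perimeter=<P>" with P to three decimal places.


Straddling triangles (16 of 64):
  (v2,v7,v3) [--+] → (1.42378, 1.40747, -0.6414)–(2.0067, 0, -0.6414)  len=1.5234
  (v3,v7,v8) [+-+] → (1.42378, 1.40747, -0.6414)–(1.419, 1.419, -0.6414)  len=0.0125
  (v7,v11,v8) [--+] → (0.0115348, 2.00192, -0.6414)–(1.419, 1.419, -0.6414)  len=1.5234
  (v8,v11,v12) [+-+] → (0.0115348, 2.00192, -0.6414)–(0, 2.0067, -0.6414)  len=0.0125
  (v11,v15,v12) [--+] → (-1.40747, 1.42378, -0.6414)–(0, 2.0067, -0.6414)  len=1.5234
  (v12,v15,v16) [+-+] → (-1.40747, 1.42378, -0.6414)–(-1.419, 1.419, -0.6414)  len=0.0125
  (v15,v19,v16) [--+] → (-2.00192, 0.0115348, -0.6414)–(-1.419, 1.419, -0.6414)  len=1.5234
  (v16,v19,v20) [+-+] → (-2.00192, 0.0115348, -0.6414)–(-2.0067, 0, -0.6414)  len=0.0125
  (v19,v23,v20) [--+] → (-1.42378, -1.40747, -0.6414)–(-2.0067, 0, -0.6414)  len=1.5234
  (v20,v23,v24) [+-+] → (-1.42378, -1.40747, -0.6414)–(-1.419, -1.419, -0.6414)  len=0.0125
  (v23,v27,v24) [--+] → (-0.0115348, -2.00192, -0.6414)–(-1.419, -1.419, -0.6414)  len=1.5234
  (v24,v27,v28) [+-+] → (-0.0115348, -2.00192, -0.6414)–(0, -2.0067, -0.6414)  len=0.0125
  (v27,v31,v28) [--+] → (1.40747, -1.42378, -0.6414)–(0, -2.0067, -0.6414)  len=1.5234
  (v28,v31,v32) [+-+] → (1.40747, -1.42378, -0.6414)–(1.419, -1.419, -0.6414)  len=0.0125
  (v31,v2,v32) [--+] → (2.00192, -0.0115348, -0.6414)–(1.419, -1.419, -0.6414)  len=1.5234
  (v32,v2,v3) [+-+] → (2.00192, -0.0115348, -0.6414)–(2.0067, 0, -0.6414)  len=0.0125

Chained into 1 loop(s):
  loop 1: 16 segments, perimeter = 12.2871
Total perimeter = 12.287

loops=1 perimeter=12.287


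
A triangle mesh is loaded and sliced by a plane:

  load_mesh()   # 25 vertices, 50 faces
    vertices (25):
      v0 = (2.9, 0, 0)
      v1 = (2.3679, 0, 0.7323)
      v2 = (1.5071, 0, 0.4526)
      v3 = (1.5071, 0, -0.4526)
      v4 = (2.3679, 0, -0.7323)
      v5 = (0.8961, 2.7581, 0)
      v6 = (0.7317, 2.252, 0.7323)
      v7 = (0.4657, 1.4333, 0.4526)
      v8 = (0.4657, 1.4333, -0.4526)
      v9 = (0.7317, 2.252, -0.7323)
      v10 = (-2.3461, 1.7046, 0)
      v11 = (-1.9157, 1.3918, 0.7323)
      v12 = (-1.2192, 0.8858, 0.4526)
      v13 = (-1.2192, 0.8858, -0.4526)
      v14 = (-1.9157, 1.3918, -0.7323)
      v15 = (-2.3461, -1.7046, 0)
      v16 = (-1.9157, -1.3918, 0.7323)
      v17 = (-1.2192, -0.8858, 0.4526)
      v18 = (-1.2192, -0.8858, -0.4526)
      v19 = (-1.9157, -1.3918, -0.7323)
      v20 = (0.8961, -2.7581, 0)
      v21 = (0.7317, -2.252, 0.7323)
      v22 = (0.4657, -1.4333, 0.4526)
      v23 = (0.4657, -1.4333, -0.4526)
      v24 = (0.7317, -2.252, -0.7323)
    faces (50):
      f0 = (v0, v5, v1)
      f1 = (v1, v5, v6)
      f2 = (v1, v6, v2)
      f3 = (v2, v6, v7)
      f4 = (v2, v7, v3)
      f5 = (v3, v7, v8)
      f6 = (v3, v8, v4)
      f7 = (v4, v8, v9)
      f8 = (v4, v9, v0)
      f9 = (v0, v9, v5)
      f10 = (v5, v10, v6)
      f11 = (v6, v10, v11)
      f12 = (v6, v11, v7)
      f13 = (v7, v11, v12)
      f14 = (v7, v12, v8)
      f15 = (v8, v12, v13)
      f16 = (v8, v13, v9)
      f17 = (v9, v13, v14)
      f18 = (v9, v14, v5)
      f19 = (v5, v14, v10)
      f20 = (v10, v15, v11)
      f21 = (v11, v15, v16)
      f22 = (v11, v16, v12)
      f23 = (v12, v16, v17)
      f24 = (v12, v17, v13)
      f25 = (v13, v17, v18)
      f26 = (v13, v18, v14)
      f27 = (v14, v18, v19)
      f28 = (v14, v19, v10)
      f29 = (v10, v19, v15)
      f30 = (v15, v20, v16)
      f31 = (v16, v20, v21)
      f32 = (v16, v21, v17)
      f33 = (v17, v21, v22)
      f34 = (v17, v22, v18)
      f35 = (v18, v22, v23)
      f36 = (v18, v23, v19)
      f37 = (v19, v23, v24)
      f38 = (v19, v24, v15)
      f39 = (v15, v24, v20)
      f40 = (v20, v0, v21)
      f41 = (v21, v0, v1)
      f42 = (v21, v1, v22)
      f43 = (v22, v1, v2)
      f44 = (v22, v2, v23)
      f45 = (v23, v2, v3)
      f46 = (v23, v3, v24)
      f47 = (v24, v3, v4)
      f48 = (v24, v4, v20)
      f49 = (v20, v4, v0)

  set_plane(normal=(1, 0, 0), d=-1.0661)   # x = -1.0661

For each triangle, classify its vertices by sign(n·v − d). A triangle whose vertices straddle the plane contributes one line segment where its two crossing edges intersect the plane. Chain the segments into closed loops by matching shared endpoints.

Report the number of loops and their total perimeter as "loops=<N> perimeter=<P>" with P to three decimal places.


Straddling triangles (20 of 50):
  (v5,v10,v6) [+-+] → (-1.0661, 2.12052, 0)–(-1.0661, 1.93225, 0.30455)  len=0.3580
  (v6,v10,v11) [+--] → (-1.0661, 1.93225, 0.30455)–(-1.0661, 1.66785, 0.7323)  len=0.5029
  (v6,v11,v7) [+-+] → (-1.0661, 1.66785, 0.7323)–(-1.0661, 1.40661, 0.632513)  len=0.2797
  (v7,v11,v12) [+--] → (-1.0661, 1.40661, 0.632513)–(-1.0661, 0.935549, 0.4526)  len=0.5042
  (v7,v12,v8) [+-+] → (-1.0661, 0.935549, 0.4526)–(-1.0661, 0.935549, 0.370348)  len=0.0823
  (v8,v12,v13) [+--] → (-1.0661, 0.935549, 0.370348)–(-1.0661, 0.935549, -0.4526)  len=0.8229
  (v8,v13,v9) [+-+] → (-1.0661, 0.935549, -0.4526)–(-1.0661, 0.993015, -0.47455)  len=0.0615
  (v9,v13,v14) [+--] → (-1.0661, 0.993015, -0.47455)–(-1.0661, 1.66785, -0.7323)  len=0.7224
  (v9,v14,v5) [+-+] → (-1.0661, 1.66785, -0.7323)–(-1.0661, 1.80463, -0.511032)  len=0.2601
  (v5,v14,v10) [+--] → (-1.0661, 1.80463, -0.511032)–(-1.0661, 2.12052, 0)  len=0.6008
  (v15,v20,v16) [-+-] → (-1.0661, -2.12052, 0)–(-1.0661, -1.80463, 0.511032)  len=0.6008
  (v16,v20,v21) [-++] → (-1.0661, -1.80463, 0.511032)–(-1.0661, -1.66785, 0.7323)  len=0.2601
  (v16,v21,v17) [-+-] → (-1.0661, -1.66785, 0.7323)–(-1.0661, -0.993015, 0.47455)  len=0.7224
  (v17,v21,v22) [-++] → (-1.0661, -0.993015, 0.47455)–(-1.0661, -0.935549, 0.4526)  len=0.0615
  (v17,v22,v18) [-+-] → (-1.0661, -0.935549, 0.4526)–(-1.0661, -0.935549, -0.370348)  len=0.8229
  (v18,v22,v23) [-++] → (-1.0661, -0.935549, -0.370348)–(-1.0661, -0.935549, -0.4526)  len=0.0823
  (v18,v23,v19) [-+-] → (-1.0661, -0.935549, -0.4526)–(-1.0661, -1.40661, -0.632513)  len=0.5042
  (v19,v23,v24) [-++] → (-1.0661, -1.40661, -0.632513)–(-1.0661, -1.66785, -0.7323)  len=0.2797
  (v19,v24,v15) [-+-] → (-1.0661, -1.66785, -0.7323)–(-1.0661, -1.93225, -0.30455)  len=0.5029
  (v15,v24,v20) [-++] → (-1.0661, -1.93225, -0.30455)–(-1.0661, -2.12052, 0)  len=0.3580

Chained into 2 loop(s):
  loop 1: 10 segments, perimeter = 4.1948
  loop 2: 10 segments, perimeter = 4.1948
Total perimeter = 8.390

loops=2 perimeter=8.390


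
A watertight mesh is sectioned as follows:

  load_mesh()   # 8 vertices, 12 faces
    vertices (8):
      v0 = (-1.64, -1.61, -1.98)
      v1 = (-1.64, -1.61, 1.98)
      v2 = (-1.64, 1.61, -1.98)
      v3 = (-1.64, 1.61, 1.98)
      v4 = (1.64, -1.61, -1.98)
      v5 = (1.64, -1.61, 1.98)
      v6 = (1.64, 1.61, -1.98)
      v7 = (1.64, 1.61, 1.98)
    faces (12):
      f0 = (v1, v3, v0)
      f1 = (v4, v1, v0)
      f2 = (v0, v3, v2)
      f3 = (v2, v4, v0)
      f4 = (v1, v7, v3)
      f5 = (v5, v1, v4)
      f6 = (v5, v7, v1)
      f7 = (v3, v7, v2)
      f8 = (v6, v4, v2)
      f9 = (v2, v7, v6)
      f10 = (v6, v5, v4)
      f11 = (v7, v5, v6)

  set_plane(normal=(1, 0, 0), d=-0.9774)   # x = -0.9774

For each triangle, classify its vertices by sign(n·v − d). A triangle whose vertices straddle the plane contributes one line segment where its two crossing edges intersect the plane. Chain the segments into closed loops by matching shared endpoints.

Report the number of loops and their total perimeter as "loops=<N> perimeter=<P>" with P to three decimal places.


Straddling triangles (8 of 12):
  (v4,v1,v0) [+--] → (-0.9774, -1.61, 1.18003)–(-0.9774, -1.61, -1.98)  len=3.1600
  (v2,v4,v0) [-+-] → (-0.9774, 0.959521, -1.98)–(-0.9774, -1.61, -1.98)  len=2.5695
  (v1,v7,v3) [-+-] → (-0.9774, -0.959521, 1.98)–(-0.9774, 1.61, 1.98)  len=2.5695
  (v5,v1,v4) [+-+] → (-0.9774, -1.61, 1.98)–(-0.9774, -1.61, 1.18003)  len=0.8000
  (v5,v7,v1) [++-] → (-0.9774, -0.959521, 1.98)–(-0.9774, -1.61, 1.98)  len=0.6505
  (v3,v7,v2) [-+-] → (-0.9774, 1.61, 1.98)–(-0.9774, 1.61, -1.18003)  len=3.1600
  (v6,v4,v2) [++-] → (-0.9774, 0.959521, -1.98)–(-0.9774, 1.61, -1.98)  len=0.6505
  (v2,v7,v6) [-++] → (-0.9774, 1.61, -1.18003)–(-0.9774, 1.61, -1.98)  len=0.8000

Chained into 1 loop(s):
  loop 1: 8 segments, perimeter = 14.3600
Total perimeter = 14.360

loops=1 perimeter=14.360


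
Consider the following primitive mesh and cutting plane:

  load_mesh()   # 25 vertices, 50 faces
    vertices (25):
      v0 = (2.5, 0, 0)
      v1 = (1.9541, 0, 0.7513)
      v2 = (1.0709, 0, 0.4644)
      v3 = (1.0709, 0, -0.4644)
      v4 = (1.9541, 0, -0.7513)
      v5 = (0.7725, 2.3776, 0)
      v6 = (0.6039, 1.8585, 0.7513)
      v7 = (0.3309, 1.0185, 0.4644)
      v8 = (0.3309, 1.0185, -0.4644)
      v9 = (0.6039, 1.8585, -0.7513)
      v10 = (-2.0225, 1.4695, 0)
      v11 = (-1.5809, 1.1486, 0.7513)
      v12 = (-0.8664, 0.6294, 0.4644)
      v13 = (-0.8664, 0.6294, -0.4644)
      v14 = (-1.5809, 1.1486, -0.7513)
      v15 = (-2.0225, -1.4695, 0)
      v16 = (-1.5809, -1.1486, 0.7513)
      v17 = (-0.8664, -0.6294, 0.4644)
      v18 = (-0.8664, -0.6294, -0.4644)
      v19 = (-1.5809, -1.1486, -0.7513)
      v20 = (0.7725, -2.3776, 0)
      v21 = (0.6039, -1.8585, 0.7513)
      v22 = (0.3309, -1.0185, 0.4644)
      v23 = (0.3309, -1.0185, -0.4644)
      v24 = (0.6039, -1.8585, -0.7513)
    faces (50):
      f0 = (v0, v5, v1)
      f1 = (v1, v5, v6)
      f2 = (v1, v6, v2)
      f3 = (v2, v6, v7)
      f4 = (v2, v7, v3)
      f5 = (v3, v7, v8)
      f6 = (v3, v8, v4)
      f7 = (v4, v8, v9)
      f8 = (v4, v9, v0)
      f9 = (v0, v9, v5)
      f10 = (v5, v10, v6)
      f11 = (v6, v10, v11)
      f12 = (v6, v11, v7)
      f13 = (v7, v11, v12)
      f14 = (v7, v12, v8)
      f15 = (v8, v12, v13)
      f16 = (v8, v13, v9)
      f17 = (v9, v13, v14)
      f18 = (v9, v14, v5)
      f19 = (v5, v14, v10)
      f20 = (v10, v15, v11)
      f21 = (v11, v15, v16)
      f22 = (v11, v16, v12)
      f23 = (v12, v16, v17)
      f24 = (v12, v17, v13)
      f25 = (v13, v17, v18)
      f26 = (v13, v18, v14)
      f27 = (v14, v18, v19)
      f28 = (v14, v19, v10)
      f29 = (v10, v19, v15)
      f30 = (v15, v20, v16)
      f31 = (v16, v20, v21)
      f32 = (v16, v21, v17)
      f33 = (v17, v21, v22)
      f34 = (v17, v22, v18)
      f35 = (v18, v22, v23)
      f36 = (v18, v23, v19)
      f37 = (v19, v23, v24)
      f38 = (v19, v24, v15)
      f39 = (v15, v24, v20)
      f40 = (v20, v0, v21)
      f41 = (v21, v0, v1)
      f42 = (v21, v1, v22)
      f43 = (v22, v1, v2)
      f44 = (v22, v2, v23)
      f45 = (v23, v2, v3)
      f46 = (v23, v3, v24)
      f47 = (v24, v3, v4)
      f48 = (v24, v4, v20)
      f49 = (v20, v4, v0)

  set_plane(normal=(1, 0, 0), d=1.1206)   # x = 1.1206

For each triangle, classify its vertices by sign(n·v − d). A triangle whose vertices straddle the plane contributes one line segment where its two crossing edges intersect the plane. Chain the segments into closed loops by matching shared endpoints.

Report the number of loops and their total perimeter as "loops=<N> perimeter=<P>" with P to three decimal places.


loops=1 perimeter=8.965

Straddling triangles (14 of 50):
  (v0,v5,v1) [+-+] → (1.1206, 1.8985, 0)–(1.1206, 1.67716, 0.221333)  len=0.3130
  (v1,v5,v6) [+--] → (1.1206, 1.67716, 0.221333)–(1.1206, 1.14728, 0.7513)  len=0.7494
  (v1,v6,v2) [+--] → (1.1206, 1.14728, 0.7513)–(1.1206, 0, 0.480545)  len=1.1788
  (v3,v8,v4) [--+] → (1.1206, 0.522991, -0.603979)–(1.1206, 0, -0.480545)  len=0.5374
  (v4,v8,v9) [+--] → (1.1206, 0.522991, -0.603979)–(1.1206, 1.14728, -0.7513)  len=0.6414
  (v4,v9,v0) [+-+] → (1.1206, 1.14728, -0.7513)–(1.1206, 1.35205, -0.546566)  len=0.2896
  (v0,v9,v5) [+--] → (1.1206, 1.35205, -0.546566)–(1.1206, 1.8985, 0)  len=0.7729
  (v20,v0,v21) [-+-] → (1.1206, -1.8985, 0)–(1.1206, -1.35205, 0.546566)  len=0.7729
  (v21,v0,v1) [-++] → (1.1206, -1.35205, 0.546566)–(1.1206, -1.14728, 0.7513)  len=0.2896
  (v21,v1,v22) [-+-] → (1.1206, -1.14728, 0.7513)–(1.1206, -0.522991, 0.603979)  len=0.6414
  (v22,v1,v2) [-+-] → (1.1206, -0.522991, 0.603979)–(1.1206, 0, 0.480545)  len=0.5374
  (v24,v3,v4) [--+] → (1.1206, 0, -0.480545)–(1.1206, -1.14728, -0.7513)  len=1.1788
  (v24,v4,v20) [-+-] → (1.1206, -1.14728, -0.7513)–(1.1206, -1.67716, -0.221333)  len=0.7494
  (v20,v4,v0) [-++] → (1.1206, -1.67716, -0.221333)–(1.1206, -1.8985, 0)  len=0.3130

Chained into 1 loop(s):
  loop 1: 14 segments, perimeter = 8.9650
Total perimeter = 8.965


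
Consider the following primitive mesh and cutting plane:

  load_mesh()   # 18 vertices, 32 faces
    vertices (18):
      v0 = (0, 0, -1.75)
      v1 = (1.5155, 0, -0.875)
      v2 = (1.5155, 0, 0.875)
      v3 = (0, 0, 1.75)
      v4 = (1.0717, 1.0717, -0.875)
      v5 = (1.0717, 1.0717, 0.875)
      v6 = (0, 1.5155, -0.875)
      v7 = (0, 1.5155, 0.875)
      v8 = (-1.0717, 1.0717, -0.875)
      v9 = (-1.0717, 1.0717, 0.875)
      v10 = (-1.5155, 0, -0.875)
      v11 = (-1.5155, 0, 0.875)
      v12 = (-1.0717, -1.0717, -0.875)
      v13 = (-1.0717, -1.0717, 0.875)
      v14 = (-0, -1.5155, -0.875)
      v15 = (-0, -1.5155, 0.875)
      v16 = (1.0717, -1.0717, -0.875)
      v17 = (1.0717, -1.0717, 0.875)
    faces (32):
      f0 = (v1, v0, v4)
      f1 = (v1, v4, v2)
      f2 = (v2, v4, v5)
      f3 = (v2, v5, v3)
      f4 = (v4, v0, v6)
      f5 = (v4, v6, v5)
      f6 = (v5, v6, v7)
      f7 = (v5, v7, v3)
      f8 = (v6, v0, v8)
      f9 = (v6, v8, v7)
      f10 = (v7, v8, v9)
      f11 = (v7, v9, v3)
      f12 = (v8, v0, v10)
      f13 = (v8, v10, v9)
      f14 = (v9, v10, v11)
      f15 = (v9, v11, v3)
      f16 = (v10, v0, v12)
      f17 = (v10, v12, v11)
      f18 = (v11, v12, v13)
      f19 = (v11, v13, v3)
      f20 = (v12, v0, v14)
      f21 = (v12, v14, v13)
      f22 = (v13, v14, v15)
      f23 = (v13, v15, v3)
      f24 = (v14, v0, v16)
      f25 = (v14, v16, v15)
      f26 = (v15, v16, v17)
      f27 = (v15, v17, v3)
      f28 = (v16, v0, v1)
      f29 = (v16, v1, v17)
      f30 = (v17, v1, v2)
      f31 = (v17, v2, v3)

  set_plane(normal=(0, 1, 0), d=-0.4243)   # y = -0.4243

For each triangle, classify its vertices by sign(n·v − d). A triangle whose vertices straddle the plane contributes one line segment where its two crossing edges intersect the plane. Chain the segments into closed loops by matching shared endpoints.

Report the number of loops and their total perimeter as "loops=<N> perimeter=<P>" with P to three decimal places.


Straddling triangles (12 of 32):
  (v10,v0,v12) [++-] → (-0.4243, -0.4243, -1.40358)–(-1.33979, -0.4243, -0.875)  len=1.0571
  (v10,v12,v11) [+-+] → (-1.33979, -0.4243, -0.875)–(-1.33979, -0.4243, 0.182152)  len=1.0572
  (v11,v12,v13) [+--] → (-1.33979, -0.4243, 0.182152)–(-1.33979, -0.4243, 0.875)  len=0.6928
  (v11,v13,v3) [+-+] → (-1.33979, -0.4243, 0.875)–(-0.4243, -0.4243, 1.40358)  len=1.0571
  (v12,v0,v14) [-+-] → (-0.4243, -0.4243, -1.40358)–(0, -0.4243, -1.50502)  len=0.4363
  (v13,v15,v3) [--+] → (0, -0.4243, 1.50502)–(-0.4243, -0.4243, 1.40358)  len=0.4363
  (v14,v0,v16) [-+-] → (0, -0.4243, -1.50502)–(0.4243, -0.4243, -1.40358)  len=0.4363
  (v15,v17,v3) [--+] → (0.4243, -0.4243, 1.40358)–(0, -0.4243, 1.50502)  len=0.4363
  (v16,v0,v1) [-++] → (0.4243, -0.4243, -1.40358)–(1.33979, -0.4243, -0.875)  len=1.0571
  (v16,v1,v17) [-+-] → (1.33979, -0.4243, -0.875)–(1.33979, -0.4243, -0.182152)  len=0.6928
  (v17,v1,v2) [-++] → (1.33979, -0.4243, -0.182152)–(1.33979, -0.4243, 0.875)  len=1.0572
  (v17,v2,v3) [-++] → (1.33979, -0.4243, 0.875)–(0.4243, -0.4243, 1.40358)  len=1.0571

Chained into 1 loop(s):
  loop 1: 12 segments, perimeter = 9.4736
Total perimeter = 9.474

loops=1 perimeter=9.474


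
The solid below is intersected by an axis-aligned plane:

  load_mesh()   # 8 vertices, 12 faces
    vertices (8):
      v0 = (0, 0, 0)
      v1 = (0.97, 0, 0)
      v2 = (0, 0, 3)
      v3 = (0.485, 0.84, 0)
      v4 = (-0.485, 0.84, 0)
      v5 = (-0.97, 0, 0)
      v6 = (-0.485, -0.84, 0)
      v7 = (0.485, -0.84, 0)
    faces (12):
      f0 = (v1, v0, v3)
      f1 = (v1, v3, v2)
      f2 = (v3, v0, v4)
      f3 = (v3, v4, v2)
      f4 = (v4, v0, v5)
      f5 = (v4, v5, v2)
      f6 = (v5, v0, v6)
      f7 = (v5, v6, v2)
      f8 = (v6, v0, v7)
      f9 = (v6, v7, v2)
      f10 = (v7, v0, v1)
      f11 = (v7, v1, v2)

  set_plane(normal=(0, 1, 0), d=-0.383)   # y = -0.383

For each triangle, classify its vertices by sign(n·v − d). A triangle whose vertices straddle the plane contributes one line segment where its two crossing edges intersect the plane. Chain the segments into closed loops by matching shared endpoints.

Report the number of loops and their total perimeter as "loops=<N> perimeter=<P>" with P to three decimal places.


loops=1 perimeter=5.371

Straddling triangles (6 of 12):
  (v5,v0,v6) [++-] → (-0.221137, -0.383, 0)–(-0.748863, -0.383, 0)  len=0.5277
  (v5,v6,v2) [+-+] → (-0.748863, -0.383, 0)–(-0.221137, -0.383, 1.63214)  len=1.7153
  (v6,v0,v7) [-+-] → (-0.221137, -0.383, 0)–(0.221137, -0.383, 0)  len=0.4423
  (v6,v7,v2) [--+] → (0.221137, -0.383, 1.63214)–(-0.221137, -0.383, 1.63214)  len=0.4423
  (v7,v0,v1) [-++] → (0.221137, -0.383, 0)–(0.748863, -0.383, 0)  len=0.5277
  (v7,v1,v2) [-++] → (0.748863, -0.383, 0)–(0.221137, -0.383, 1.63214)  len=1.7153

Chained into 1 loop(s):
  loop 1: 6 segments, perimeter = 5.3707
Total perimeter = 5.371


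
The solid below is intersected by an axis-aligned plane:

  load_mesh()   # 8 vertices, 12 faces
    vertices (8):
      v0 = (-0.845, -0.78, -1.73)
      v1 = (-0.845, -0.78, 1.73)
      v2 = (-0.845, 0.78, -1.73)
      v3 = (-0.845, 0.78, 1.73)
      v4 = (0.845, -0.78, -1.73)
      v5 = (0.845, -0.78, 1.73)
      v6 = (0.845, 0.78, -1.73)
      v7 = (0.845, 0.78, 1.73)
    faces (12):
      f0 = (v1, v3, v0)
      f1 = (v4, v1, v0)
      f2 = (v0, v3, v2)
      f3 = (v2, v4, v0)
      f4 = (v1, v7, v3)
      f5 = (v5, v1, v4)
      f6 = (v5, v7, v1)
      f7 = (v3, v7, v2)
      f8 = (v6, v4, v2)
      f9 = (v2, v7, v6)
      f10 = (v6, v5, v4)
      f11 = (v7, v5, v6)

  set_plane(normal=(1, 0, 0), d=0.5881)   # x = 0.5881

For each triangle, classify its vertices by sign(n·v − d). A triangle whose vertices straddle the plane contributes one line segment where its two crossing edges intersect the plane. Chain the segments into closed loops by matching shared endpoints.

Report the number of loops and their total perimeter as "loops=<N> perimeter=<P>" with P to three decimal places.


loops=1 perimeter=10.040

Straddling triangles (8 of 12):
  (v4,v1,v0) [+--] → (0.5881, -0.78, -1.20404)–(0.5881, -0.78, -1.73)  len=0.5260
  (v2,v4,v0) [-+-] → (0.5881, -0.542862, -1.73)–(0.5881, -0.78, -1.73)  len=0.2371
  (v1,v7,v3) [-+-] → (0.5881, 0.542862, 1.73)–(0.5881, 0.78, 1.73)  len=0.2371
  (v5,v1,v4) [+-+] → (0.5881, -0.78, 1.73)–(0.5881, -0.78, -1.20404)  len=2.9340
  (v5,v7,v1) [++-] → (0.5881, 0.542862, 1.73)–(0.5881, -0.78, 1.73)  len=1.3229
  (v3,v7,v2) [-+-] → (0.5881, 0.78, 1.73)–(0.5881, 0.78, 1.20404)  len=0.5260
  (v6,v4,v2) [++-] → (0.5881, -0.542862, -1.73)–(0.5881, 0.78, -1.73)  len=1.3229
  (v2,v7,v6) [-++] → (0.5881, 0.78, 1.20404)–(0.5881, 0.78, -1.73)  len=2.9340

Chained into 1 loop(s):
  loop 1: 8 segments, perimeter = 10.0400
Total perimeter = 10.040


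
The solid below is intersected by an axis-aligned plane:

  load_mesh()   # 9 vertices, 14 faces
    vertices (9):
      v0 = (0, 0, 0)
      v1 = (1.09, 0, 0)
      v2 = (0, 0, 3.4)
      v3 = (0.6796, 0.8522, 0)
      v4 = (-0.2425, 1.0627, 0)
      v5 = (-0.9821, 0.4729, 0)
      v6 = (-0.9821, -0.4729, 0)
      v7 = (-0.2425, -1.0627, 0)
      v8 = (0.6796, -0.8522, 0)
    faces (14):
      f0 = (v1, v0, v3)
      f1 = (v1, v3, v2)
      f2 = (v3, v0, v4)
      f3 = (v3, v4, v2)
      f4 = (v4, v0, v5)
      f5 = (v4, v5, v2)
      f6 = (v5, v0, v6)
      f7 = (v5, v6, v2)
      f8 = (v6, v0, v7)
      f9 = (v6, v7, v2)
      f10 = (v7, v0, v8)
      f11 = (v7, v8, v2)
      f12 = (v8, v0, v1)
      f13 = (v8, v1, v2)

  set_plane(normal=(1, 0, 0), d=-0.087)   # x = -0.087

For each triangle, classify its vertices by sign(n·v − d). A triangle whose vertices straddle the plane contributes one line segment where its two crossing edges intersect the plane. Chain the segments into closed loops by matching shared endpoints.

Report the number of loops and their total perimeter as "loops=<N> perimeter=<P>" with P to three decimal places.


loops=1 perimeter=8.645

Straddling triangles (10 of 14):
  (v3,v0,v4) [++-] → (-0.087, 0.381257, 0)–(-0.087, 1.0272, 0)  len=0.6459
  (v3,v4,v2) [+-+] → (-0.087, 1.0272, 0)–(-0.087, 0.381257, 2.18021)  len=2.2739
  (v4,v0,v5) [-+-] → (-0.087, 0.381257, 0)–(-0.087, 0.0418922, 0)  len=0.3394
  (v4,v5,v2) [--+] → (-0.087, 0.0418922, 3.09881)–(-0.087, 0.381257, 2.18021)  len=0.9793
  (v5,v0,v6) [-+-] → (-0.087, 0.0418922, 0)–(-0.087, -0.0418922, 0)  len=0.0838
  (v5,v6,v2) [--+] → (-0.087, -0.0418922, 3.09881)–(-0.087, 0.0418922, 3.09881)  len=0.0838
  (v6,v0,v7) [-+-] → (-0.087, -0.0418922, 0)–(-0.087, -0.381257, 0)  len=0.3394
  (v6,v7,v2) [--+] → (-0.087, -0.381257, 2.18021)–(-0.087, -0.0418922, 3.09881)  len=0.9793
  (v7,v0,v8) [-++] → (-0.087, -0.381257, 0)–(-0.087, -1.0272, 0)  len=0.6459
  (v7,v8,v2) [-++] → (-0.087, -1.0272, 0)–(-0.087, -0.381257, 2.18021)  len=2.2739

Chained into 1 loop(s):
  loop 1: 10 segments, perimeter = 8.6445
Total perimeter = 8.645


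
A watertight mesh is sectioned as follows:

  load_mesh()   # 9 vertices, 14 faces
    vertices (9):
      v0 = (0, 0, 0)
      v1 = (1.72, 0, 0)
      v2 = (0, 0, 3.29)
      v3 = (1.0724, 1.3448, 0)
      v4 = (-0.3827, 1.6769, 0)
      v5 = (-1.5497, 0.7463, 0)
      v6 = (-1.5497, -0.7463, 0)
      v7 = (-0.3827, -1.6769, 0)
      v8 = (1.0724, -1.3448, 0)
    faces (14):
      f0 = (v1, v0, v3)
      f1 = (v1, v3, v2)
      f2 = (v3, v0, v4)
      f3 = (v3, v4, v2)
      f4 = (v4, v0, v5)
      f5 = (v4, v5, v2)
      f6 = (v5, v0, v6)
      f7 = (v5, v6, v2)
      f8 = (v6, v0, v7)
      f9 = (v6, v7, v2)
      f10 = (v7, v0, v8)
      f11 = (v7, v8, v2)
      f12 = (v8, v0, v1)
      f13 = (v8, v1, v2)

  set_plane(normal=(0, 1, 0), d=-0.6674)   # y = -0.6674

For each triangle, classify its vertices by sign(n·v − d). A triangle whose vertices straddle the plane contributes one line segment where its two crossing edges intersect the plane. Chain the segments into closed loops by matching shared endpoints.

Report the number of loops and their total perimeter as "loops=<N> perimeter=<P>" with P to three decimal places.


Straddling triangles (8 of 14):
  (v5,v0,v6) [++-] → (-1.38586, -0.6674, 0)–(-1.5497, -0.6674, 0)  len=0.1638
  (v5,v6,v2) [+-+] → (-1.5497, -0.6674, 0)–(-1.38586, -0.6674, 0.347824)  len=0.3845
  (v6,v0,v7) [-+-] → (-1.38586, -0.6674, 0)–(-0.152313, -0.6674, 0)  len=1.2336
  (v6,v7,v2) [--+] → (-0.152313, -0.6674, 1.98059)–(-1.38586, -0.6674, 0.347824)  len=2.0464
  (v7,v0,v8) [-+-] → (-0.152313, -0.6674, 0)–(0.532213, -0.6674, 0)  len=0.6845
  (v7,v8,v2) [--+] → (0.532213, -0.6674, 1.65723)–(-0.152313, -0.6674, 1.98059)  len=0.7571
  (v8,v0,v1) [-++] → (0.532213, -0.6674, 0)–(1.39861, -0.6674, 0)  len=0.8664
  (v8,v1,v2) [-++] → (1.39861, -0.6674, 0)–(0.532213, -0.6674, 1.65723)  len=1.8700

Chained into 1 loop(s):
  loop 1: 8 segments, perimeter = 8.0062
Total perimeter = 8.006

loops=1 perimeter=8.006


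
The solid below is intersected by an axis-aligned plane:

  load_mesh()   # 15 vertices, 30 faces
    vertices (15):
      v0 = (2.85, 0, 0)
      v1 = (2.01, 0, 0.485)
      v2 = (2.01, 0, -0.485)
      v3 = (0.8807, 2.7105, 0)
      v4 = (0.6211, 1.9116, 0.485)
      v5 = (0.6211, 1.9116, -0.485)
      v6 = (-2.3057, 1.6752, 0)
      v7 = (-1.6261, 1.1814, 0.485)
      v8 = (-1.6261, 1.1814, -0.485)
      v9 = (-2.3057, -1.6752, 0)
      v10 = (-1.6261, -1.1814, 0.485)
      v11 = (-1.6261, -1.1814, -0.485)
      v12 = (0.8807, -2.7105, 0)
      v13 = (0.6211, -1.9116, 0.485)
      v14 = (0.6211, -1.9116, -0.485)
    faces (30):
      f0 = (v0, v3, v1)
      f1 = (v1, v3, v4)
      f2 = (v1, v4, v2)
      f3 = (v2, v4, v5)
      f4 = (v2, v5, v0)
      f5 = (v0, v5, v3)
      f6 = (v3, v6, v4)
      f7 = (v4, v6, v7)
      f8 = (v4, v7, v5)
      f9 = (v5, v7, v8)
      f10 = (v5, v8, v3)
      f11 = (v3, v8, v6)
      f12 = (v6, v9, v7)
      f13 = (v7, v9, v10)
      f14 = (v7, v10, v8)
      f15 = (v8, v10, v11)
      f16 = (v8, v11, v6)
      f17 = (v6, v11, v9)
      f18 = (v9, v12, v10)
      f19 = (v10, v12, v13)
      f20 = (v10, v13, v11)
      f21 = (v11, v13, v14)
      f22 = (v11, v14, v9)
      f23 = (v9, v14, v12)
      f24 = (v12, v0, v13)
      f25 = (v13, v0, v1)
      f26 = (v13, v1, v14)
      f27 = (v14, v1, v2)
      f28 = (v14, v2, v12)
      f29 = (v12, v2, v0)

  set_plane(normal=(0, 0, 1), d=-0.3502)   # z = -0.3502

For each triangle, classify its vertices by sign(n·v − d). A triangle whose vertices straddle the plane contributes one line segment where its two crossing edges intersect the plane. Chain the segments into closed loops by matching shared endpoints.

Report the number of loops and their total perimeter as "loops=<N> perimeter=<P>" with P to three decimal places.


Straddling triangles (20 of 30):
  (v1,v4,v2) [++-] → (1.81699, 0.265653, -0.3502)–(2.01, 0, -0.3502)  len=0.3284
  (v2,v4,v5) [-+-] → (1.81699, 0.265653, -0.3502)–(0.6211, 1.9116, -0.3502)  len=2.0345
  (v2,v5,v0) [--+] → (1.2406, 1.38029, -0.3502)–(2.24347, 0, -0.3502)  len=1.7062
  (v0,v5,v3) [+-+] → (1.2406, 1.38029, -0.3502)–(0.693253, 2.13364, -0.3502)  len=0.9312
  (v4,v7,v5) [++-] → (0.308809, 1.81012, -0.3502)–(0.6211, 1.9116, -0.3502)  len=0.3284
  (v5,v7,v8) [-+-] → (0.308809, 1.81012, -0.3502)–(-1.6261, 1.1814, -0.3502)  len=2.0345
  (v5,v8,v3) [--+] → (-0.929365, 1.6064, -0.3502)–(0.693253, 2.13364, -0.3502)  len=1.7061
  (v3,v8,v6) [+-+] → (-0.929365, 1.6064, -0.3502)–(-1.81499, 1.31865, -0.3502)  len=0.9312
  (v7,v10,v8) [++-] → (-1.6261, 0.853044, -0.3502)–(-1.6261, 1.1814, -0.3502)  len=0.3284
  (v8,v10,v11) [-+-] → (-1.6261, 0.853044, -0.3502)–(-1.6261, -1.1814, -0.3502)  len=2.0344
  (v8,v11,v6) [--+] → (-1.81499, -0.387442, -0.3502)–(-1.81499, 1.31865, -0.3502)  len=1.7061
  (v6,v11,v9) [+-+] → (-1.81499, -0.387442, -0.3502)–(-1.81499, -1.31865, -0.3502)  len=0.9312
  (v10,v13,v11) [++-] → (-1.31381, -1.28288, -0.3502)–(-1.6261, -1.1814, -0.3502)  len=0.3284
  (v11,v13,v14) [-+-] → (-1.31381, -1.28288, -0.3502)–(0.6211, -1.9116, -0.3502)  len=2.0345
  (v11,v14,v9) [--+] → (-0.192369, -1.8459, -0.3502)–(-1.81499, -1.31865, -0.3502)  len=1.7061
  (v9,v14,v12) [+-+] → (-0.192369, -1.8459, -0.3502)–(0.693253, -2.13364, -0.3502)  len=0.9312
  (v13,v1,v14) [++-] → (0.814114, -1.64595, -0.3502)–(0.6211, -1.9116, -0.3502)  len=0.3284
  (v14,v1,v2) [-+-] → (0.814114, -1.64595, -0.3502)–(2.01, 0, -0.3502)  len=2.0345
  (v14,v2,v12) [--+] → (1.69612, -0.753351, -0.3502)–(0.693253, -2.13364, -0.3502)  len=1.7062
  (v12,v2,v0) [+-+] → (1.69612, -0.753351, -0.3502)–(2.24347, 0, -0.3502)  len=0.9312

Chained into 2 loop(s):
  loop 1: 10 segments, perimeter = 11.8143
  loop 2: 10 segments, perimeter = 13.1866
Total perimeter = 25.001

loops=2 perimeter=25.001


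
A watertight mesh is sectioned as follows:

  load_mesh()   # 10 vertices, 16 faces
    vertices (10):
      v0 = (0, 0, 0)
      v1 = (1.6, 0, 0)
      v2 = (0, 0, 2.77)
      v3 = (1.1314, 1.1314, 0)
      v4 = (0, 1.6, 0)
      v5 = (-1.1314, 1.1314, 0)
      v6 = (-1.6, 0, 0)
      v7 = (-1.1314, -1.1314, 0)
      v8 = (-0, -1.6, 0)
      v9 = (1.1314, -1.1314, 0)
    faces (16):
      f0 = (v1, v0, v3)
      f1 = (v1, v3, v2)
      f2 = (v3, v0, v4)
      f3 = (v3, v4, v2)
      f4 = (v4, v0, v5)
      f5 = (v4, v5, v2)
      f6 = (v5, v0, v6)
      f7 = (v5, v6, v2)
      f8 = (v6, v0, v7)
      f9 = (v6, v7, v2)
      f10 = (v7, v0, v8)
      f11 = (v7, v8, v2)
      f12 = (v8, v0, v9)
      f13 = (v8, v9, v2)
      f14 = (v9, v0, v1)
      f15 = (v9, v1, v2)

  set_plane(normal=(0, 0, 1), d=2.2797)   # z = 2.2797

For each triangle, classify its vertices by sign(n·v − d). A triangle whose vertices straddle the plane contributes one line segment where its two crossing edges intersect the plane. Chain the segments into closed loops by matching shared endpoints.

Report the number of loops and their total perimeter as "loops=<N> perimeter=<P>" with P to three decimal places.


loops=1 perimeter=1.734

Straddling triangles (8 of 16):
  (v1,v3,v2) [--+] → (0.200262, 0.200262, 2.2797)–(0.283206, 0, 2.2797)  len=0.2168
  (v3,v4,v2) [--+] → (0, 0.283206, 2.2797)–(0.200262, 0.200262, 2.2797)  len=0.2168
  (v4,v5,v2) [--+] → (-0.200262, 0.200262, 2.2797)–(0, 0.283206, 2.2797)  len=0.2168
  (v5,v6,v2) [--+] → (-0.283206, 0, 2.2797)–(-0.200262, 0.200262, 2.2797)  len=0.2168
  (v6,v7,v2) [--+] → (-0.200262, -0.200262, 2.2797)–(-0.283206, 0, 2.2797)  len=0.2168
  (v7,v8,v2) [--+] → (0, -0.283206, 2.2797)–(-0.200262, -0.200262, 2.2797)  len=0.2168
  (v8,v9,v2) [--+] → (0.200262, -0.200262, 2.2797)–(0, -0.283206, 2.2797)  len=0.2168
  (v9,v1,v2) [--+] → (0.283206, 0, 2.2797)–(0.200262, -0.200262, 2.2797)  len=0.2168

Chained into 1 loop(s):
  loop 1: 8 segments, perimeter = 1.7341
Total perimeter = 1.734


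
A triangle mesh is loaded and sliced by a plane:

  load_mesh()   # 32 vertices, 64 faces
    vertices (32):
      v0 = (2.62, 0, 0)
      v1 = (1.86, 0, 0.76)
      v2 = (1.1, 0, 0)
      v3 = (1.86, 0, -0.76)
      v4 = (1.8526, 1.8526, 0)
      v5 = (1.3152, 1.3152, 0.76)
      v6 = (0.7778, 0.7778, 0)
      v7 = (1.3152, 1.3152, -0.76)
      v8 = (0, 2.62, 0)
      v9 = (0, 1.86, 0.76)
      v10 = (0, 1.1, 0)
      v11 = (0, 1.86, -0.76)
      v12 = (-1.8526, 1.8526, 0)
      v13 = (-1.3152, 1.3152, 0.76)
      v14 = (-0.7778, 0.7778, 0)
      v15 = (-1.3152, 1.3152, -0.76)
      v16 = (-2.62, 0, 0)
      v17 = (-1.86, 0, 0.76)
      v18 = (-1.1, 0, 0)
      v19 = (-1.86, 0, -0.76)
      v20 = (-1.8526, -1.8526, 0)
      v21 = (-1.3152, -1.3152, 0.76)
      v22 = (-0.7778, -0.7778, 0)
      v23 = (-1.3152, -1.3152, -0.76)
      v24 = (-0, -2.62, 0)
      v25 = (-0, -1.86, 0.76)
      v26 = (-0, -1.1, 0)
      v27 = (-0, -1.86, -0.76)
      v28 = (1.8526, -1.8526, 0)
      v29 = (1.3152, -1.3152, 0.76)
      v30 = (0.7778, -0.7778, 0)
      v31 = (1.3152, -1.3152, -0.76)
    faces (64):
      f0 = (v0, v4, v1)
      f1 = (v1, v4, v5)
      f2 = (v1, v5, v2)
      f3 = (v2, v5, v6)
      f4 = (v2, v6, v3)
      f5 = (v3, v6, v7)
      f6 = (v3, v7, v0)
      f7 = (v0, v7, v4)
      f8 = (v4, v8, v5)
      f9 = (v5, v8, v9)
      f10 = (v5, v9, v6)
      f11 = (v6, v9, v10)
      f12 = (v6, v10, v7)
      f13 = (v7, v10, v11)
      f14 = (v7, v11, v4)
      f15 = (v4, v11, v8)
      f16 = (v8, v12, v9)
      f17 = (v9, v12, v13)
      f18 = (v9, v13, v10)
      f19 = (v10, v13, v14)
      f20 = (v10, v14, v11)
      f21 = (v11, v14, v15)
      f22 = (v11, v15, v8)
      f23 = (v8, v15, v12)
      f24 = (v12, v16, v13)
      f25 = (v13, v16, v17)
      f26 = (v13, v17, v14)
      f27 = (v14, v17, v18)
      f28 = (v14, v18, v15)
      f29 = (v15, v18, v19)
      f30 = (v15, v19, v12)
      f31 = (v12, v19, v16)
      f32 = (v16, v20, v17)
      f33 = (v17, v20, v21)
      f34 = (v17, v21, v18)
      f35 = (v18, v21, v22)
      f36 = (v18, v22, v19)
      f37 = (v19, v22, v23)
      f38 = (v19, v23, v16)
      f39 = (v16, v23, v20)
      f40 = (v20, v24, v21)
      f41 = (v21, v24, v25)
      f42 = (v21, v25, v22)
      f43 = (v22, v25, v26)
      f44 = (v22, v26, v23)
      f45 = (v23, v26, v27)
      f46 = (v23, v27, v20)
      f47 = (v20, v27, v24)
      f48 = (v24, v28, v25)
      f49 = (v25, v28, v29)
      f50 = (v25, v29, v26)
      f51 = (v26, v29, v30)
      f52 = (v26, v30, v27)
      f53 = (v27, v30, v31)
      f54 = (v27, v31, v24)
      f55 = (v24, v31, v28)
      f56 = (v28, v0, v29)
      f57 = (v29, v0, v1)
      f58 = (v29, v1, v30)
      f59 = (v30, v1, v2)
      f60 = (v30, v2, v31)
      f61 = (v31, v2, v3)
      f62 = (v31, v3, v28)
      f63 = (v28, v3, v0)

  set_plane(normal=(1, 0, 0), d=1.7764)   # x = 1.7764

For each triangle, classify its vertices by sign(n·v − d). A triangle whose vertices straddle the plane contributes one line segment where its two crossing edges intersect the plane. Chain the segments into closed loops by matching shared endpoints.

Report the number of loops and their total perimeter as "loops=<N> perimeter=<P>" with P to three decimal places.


Straddling triangles (18 of 64):
  (v1,v4,v5) [++-] → (1.7764, 1.7764, 0.107763)–(1.7764, 0.201819, 0.76)  len=1.7043
  (v1,v5,v2) [+--] → (1.7764, 0.201819, 0.76)–(1.7764, 0, 0.6764)  len=0.2184
  (v2,v6,v3) [--+] → (1.7764, 0.0600851, -0.70129)–(1.7764, 0, -0.6764)  len=0.0650
  (v3,v6,v7) [+--] → (1.7764, 0.0600851, -0.70129)–(1.7764, 0.201819, -0.76)  len=0.1534
  (v3,v7,v0) [+-+] → (1.7764, 0.201819, -0.76)–(1.7764, 0.850324, -0.491367)  len=0.7019
  (v0,v7,v4) [+-+] → (1.7764, 0.850324, -0.491367)–(1.7764, 1.7764, -0.107763)  len=1.0024
  (v4,v8,v5) [+--] → (1.7764, 1.88416, 0)–(1.7764, 1.7764, 0.107763)  len=0.1524
  (v7,v11,v4) [--+] → (1.7764, 1.8529, -0.0312599)–(1.7764, 1.7764, -0.107763)  len=0.1082
  (v4,v11,v8) [+--] → (1.7764, 1.8529, -0.0312599)–(1.7764, 1.88416, 0)  len=0.0442
  (v24,v28,v25) [-+-] → (1.7764, -1.88416, 0)–(1.7764, -1.8529, 0.0312599)  len=0.0442
  (v25,v28,v29) [-+-] → (1.7764, -1.8529, 0.0312599)–(1.7764, -1.7764, 0.107763)  len=0.1082
  (v24,v31,v28) [--+] → (1.7764, -1.7764, -0.107763)–(1.7764, -1.88416, 0)  len=0.1524
  (v28,v0,v29) [++-] → (1.7764, -0.850324, 0.491367)–(1.7764, -1.7764, 0.107763)  len=1.0024
  (v29,v0,v1) [-++] → (1.7764, -0.850324, 0.491367)–(1.7764, -0.201819, 0.76)  len=0.7019
  (v29,v1,v30) [-+-] → (1.7764, -0.201819, 0.76)–(1.7764, -0.0600851, 0.70129)  len=0.1534
  (v30,v1,v2) [-+-] → (1.7764, -0.0600851, 0.70129)–(1.7764, 0, 0.6764)  len=0.0650
  (v31,v2,v3) [--+] → (1.7764, 0, -0.6764)–(1.7764, -0.201819, -0.76)  len=0.2184
  (v31,v3,v28) [-++] → (1.7764, -0.201819, -0.76)–(1.7764, -1.7764, -0.107763)  len=1.7043

Chained into 1 loop(s):
  loop 1: 18 segments, perimeter = 8.3007
Total perimeter = 8.301

loops=1 perimeter=8.301


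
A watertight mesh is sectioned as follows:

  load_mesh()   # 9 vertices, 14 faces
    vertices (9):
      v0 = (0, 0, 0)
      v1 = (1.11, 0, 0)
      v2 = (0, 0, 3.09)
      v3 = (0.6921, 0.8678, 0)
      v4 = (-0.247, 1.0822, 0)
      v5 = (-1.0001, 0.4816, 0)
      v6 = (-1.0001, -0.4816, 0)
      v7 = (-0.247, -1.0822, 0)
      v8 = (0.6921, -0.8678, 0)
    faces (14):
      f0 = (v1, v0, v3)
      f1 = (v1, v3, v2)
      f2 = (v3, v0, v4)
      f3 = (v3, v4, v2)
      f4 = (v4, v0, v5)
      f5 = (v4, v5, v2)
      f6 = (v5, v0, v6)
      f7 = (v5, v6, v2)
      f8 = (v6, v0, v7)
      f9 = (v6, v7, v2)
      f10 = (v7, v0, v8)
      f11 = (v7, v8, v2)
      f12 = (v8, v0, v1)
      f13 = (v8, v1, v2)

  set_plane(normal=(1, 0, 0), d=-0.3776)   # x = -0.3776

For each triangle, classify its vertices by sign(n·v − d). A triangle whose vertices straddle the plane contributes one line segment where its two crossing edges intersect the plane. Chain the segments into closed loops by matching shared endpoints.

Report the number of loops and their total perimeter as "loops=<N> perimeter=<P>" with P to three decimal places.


Straddling triangles (6 of 14):
  (v4,v0,v5) [++-] → (-0.3776, 0.181834, 0)–(-0.3776, 0.978046, 0)  len=0.7962
  (v4,v5,v2) [+-+] → (-0.3776, 0.978046, 0)–(-0.3776, 0.181834, 1.92333)  len=2.0816
  (v5,v0,v6) [-+-] → (-0.3776, 0.181834, 0)–(-0.3776, -0.181834, 0)  len=0.3637
  (v5,v6,v2) [--+] → (-0.3776, -0.181834, 1.92333)–(-0.3776, 0.181834, 1.92333)  len=0.3637
  (v6,v0,v7) [-++] → (-0.3776, -0.181834, 0)–(-0.3776, -0.978046, 0)  len=0.7962
  (v6,v7,v2) [-++] → (-0.3776, -0.978046, 0)–(-0.3776, -0.181834, 1.92333)  len=2.0816

Chained into 1 loop(s):
  loop 1: 6 segments, perimeter = 6.4830
Total perimeter = 6.483

loops=1 perimeter=6.483


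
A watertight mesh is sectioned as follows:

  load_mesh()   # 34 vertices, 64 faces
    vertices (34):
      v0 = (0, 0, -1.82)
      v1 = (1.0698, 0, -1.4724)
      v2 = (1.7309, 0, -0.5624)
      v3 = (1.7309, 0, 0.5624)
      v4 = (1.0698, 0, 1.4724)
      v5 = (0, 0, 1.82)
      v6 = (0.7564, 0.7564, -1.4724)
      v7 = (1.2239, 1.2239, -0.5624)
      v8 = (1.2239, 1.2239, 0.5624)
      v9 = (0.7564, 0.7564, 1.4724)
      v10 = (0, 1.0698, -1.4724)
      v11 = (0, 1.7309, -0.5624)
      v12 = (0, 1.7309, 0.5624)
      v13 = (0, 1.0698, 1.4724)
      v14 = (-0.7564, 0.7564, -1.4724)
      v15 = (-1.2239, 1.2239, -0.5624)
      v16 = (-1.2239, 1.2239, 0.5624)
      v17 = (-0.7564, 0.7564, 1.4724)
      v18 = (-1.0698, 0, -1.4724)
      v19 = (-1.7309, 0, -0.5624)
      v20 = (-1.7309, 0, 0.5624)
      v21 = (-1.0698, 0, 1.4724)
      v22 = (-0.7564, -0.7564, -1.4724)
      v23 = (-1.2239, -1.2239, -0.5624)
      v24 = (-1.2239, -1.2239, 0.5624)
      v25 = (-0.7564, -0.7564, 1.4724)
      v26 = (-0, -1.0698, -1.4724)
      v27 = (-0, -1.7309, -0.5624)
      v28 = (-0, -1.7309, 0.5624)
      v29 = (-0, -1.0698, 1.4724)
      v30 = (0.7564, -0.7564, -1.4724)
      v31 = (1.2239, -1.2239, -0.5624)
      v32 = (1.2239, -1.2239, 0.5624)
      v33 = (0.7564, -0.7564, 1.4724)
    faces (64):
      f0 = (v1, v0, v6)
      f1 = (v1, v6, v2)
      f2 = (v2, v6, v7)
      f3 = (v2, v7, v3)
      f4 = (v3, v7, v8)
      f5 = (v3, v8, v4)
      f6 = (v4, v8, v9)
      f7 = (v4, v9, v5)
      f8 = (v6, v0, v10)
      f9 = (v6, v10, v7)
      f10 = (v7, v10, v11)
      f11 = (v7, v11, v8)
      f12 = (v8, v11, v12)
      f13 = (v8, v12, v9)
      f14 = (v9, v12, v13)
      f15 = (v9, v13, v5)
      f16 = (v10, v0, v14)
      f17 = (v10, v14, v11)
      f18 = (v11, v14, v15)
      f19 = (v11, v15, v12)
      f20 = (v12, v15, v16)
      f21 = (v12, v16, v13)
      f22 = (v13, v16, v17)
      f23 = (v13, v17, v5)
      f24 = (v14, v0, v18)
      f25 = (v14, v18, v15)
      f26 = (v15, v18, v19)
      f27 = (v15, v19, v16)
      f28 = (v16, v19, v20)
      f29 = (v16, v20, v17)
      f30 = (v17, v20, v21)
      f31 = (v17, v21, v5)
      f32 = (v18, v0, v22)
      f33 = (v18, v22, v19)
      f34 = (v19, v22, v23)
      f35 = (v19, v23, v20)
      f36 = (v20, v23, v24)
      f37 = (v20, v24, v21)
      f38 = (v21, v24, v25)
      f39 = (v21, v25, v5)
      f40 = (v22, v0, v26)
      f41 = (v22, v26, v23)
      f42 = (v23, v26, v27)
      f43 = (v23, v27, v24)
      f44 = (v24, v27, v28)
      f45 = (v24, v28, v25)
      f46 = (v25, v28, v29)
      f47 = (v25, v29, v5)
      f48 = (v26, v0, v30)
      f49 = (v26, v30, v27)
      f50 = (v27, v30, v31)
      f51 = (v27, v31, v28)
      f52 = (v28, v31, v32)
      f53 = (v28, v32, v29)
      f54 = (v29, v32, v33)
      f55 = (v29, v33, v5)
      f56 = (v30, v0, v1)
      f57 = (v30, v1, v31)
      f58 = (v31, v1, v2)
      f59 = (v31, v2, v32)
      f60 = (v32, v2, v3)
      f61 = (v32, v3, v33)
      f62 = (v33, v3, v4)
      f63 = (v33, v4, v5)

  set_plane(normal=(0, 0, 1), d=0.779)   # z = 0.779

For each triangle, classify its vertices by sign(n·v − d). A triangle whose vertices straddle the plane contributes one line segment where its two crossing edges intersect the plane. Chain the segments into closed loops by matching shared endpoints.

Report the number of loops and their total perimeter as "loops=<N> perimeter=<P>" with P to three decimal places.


Straddling triangles (16 of 64):
  (v3,v8,v4) [--+] → (1.18722, 0.932585, 0.779)–(1.57354, 0, 0.779)  len=1.0094
  (v4,v8,v9) [+-+] → (1.18722, 0.932585, 0.779)–(1.11262, 1.11262, 0.779)  len=0.1949
  (v8,v12,v9) [--+] → (0.18004, 1.49895, 0.779)–(1.11262, 1.11262, 0.779)  len=1.0094
  (v9,v12,v13) [+-+] → (0.18004, 1.49895, 0.779)–(0, 1.57354, 0.779)  len=0.1949
  (v12,v16,v13) [--+] → (-0.932585, 1.18722, 0.779)–(0, 1.57354, 0.779)  len=1.0094
  (v13,v16,v17) [+-+] → (-0.932585, 1.18722, 0.779)–(-1.11262, 1.11262, 0.779)  len=0.1949
  (v16,v20,v17) [--+] → (-1.49895, 0.18004, 0.779)–(-1.11262, 1.11262, 0.779)  len=1.0094
  (v17,v20,v21) [+-+] → (-1.49895, 0.18004, 0.779)–(-1.57354, 0, 0.779)  len=0.1949
  (v20,v24,v21) [--+] → (-1.18722, -0.932585, 0.779)–(-1.57354, 0, 0.779)  len=1.0094
  (v21,v24,v25) [+-+] → (-1.18722, -0.932585, 0.779)–(-1.11262, -1.11262, 0.779)  len=0.1949
  (v24,v28,v25) [--+] → (-0.18004, -1.49895, 0.779)–(-1.11262, -1.11262, 0.779)  len=1.0094
  (v25,v28,v29) [+-+] → (-0.18004, -1.49895, 0.779)–(0, -1.57354, 0.779)  len=0.1949
  (v28,v32,v29) [--+] → (0.932585, -1.18722, 0.779)–(0, -1.57354, 0.779)  len=1.0094
  (v29,v32,v33) [+-+] → (0.932585, -1.18722, 0.779)–(1.11262, -1.11262, 0.779)  len=0.1949
  (v32,v3,v33) [--+] → (1.49895, -0.18004, 0.779)–(1.11262, -1.11262, 0.779)  len=1.0094
  (v33,v3,v4) [+-+] → (1.49895, -0.18004, 0.779)–(1.57354, 0, 0.779)  len=0.1949

Chained into 1 loop(s):
  loop 1: 16 segments, perimeter = 9.6345
Total perimeter = 9.635

loops=1 perimeter=9.635
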